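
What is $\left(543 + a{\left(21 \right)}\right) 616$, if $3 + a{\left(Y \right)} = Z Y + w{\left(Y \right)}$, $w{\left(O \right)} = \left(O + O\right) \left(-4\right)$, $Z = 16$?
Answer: $436128$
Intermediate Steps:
$w{\left(O \right)} = - 8 O$ ($w{\left(O \right)} = 2 O \left(-4\right) = - 8 O$)
$a{\left(Y \right)} = -3 + 8 Y$ ($a{\left(Y \right)} = -3 + \left(16 Y - 8 Y\right) = -3 + 8 Y$)
$\left(543 + a{\left(21 \right)}\right) 616 = \left(543 + \left(-3 + 8 \cdot 21\right)\right) 616 = \left(543 + \left(-3 + 168\right)\right) 616 = \left(543 + 165\right) 616 = 708 \cdot 616 = 436128$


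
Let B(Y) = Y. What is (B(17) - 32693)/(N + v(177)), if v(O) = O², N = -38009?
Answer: 8169/1670 ≈ 4.8916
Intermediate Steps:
(B(17) - 32693)/(N + v(177)) = (17 - 32693)/(-38009 + 177²) = -32676/(-38009 + 31329) = -32676/(-6680) = -32676*(-1/6680) = 8169/1670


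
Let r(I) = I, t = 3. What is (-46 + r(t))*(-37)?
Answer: 1591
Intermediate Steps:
(-46 + r(t))*(-37) = (-46 + 3)*(-37) = -43*(-37) = 1591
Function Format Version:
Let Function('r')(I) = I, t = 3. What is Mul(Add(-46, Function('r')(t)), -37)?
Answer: 1591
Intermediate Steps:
Mul(Add(-46, Function('r')(t)), -37) = Mul(Add(-46, 3), -37) = Mul(-43, -37) = 1591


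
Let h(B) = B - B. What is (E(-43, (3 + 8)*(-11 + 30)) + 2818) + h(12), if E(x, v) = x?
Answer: 2775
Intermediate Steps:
h(B) = 0
(E(-43, (3 + 8)*(-11 + 30)) + 2818) + h(12) = (-43 + 2818) + 0 = 2775 + 0 = 2775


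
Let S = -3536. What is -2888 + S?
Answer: -6424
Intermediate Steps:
-2888 + S = -2888 - 3536 = -6424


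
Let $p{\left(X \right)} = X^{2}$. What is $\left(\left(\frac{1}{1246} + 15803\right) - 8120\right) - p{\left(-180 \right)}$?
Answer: $- \frac{30797381}{1246} \approx -24717.0$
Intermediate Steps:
$\left(\left(\frac{1}{1246} + 15803\right) - 8120\right) - p{\left(-180 \right)} = \left(\left(\frac{1}{1246} + 15803\right) - 8120\right) - \left(-180\right)^{2} = \left(\left(\frac{1}{1246} + 15803\right) - 8120\right) - 32400 = \left(\frac{19690539}{1246} - 8120\right) - 32400 = \frac{9573019}{1246} - 32400 = - \frac{30797381}{1246}$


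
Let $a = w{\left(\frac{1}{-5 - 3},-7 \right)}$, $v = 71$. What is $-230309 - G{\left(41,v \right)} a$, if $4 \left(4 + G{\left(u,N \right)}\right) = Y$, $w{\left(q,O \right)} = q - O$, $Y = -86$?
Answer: $- \frac{3682139}{16} \approx -2.3013 \cdot 10^{5}$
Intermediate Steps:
$G{\left(u,N \right)} = - \frac{51}{2}$ ($G{\left(u,N \right)} = -4 + \frac{1}{4} \left(-86\right) = -4 - \frac{43}{2} = - \frac{51}{2}$)
$a = \frac{55}{8}$ ($a = \frac{1}{-5 - 3} - -7 = \frac{1}{-8} + 7 = - \frac{1}{8} + 7 = \frac{55}{8} \approx 6.875$)
$-230309 - G{\left(41,v \right)} a = -230309 - \left(- \frac{51}{2}\right) \frac{55}{8} = -230309 - - \frac{2805}{16} = -230309 + \frac{2805}{16} = - \frac{3682139}{16}$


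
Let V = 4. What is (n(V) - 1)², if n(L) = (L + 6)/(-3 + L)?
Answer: 81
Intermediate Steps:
n(L) = (6 + L)/(-3 + L)
(n(V) - 1)² = ((6 + 4)/(-3 + 4) - 1)² = (10/1 - 1)² = (1*10 - 1)² = (10 - 1)² = 9² = 81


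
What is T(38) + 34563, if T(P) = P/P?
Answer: 34564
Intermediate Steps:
T(P) = 1
T(38) + 34563 = 1 + 34563 = 34564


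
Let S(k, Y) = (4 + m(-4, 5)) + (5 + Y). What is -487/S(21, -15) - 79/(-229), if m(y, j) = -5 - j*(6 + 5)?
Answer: 116737/15114 ≈ 7.7238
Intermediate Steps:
m(y, j) = -5 - 11*j (m(y, j) = -5 - j*11 = -5 - 11*j)
S(k, Y) = -51 + Y (S(k, Y) = (4 + (-5 - 11*5)) + (5 + Y) = (4 + (-5 - 55)) + (5 + Y) = (4 - 60) + (5 + Y) = -56 + (5 + Y) = -51 + Y)
-487/S(21, -15) - 79/(-229) = -487/(-51 - 15) - 79/(-229) = -487/(-66) - 79*(-1/229) = -487*(-1/66) + 79/229 = 487/66 + 79/229 = 116737/15114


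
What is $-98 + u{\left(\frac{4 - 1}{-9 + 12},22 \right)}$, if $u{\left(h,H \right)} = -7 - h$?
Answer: $-106$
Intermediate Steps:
$-98 + u{\left(\frac{4 - 1}{-9 + 12},22 \right)} = -98 - \left(7 + \frac{4 - 1}{-9 + 12}\right) = -98 - \left(7 + \frac{3}{3}\right) = -98 - \left(7 + 3 \cdot \frac{1}{3}\right) = -98 - 8 = -106$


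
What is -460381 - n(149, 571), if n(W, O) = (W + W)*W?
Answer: -504783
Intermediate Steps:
n(W, O) = 2*W² (n(W, O) = (2*W)*W = 2*W²)
-460381 - n(149, 571) = -460381 - 2*149² = -460381 - 2*22201 = -460381 - 1*44402 = -460381 - 44402 = -504783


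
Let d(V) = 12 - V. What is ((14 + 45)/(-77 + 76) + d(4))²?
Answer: 2601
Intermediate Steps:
((14 + 45)/(-77 + 76) + d(4))² = ((14 + 45)/(-77 + 76) + (12 - 1*4))² = (59/(-1) + (12 - 4))² = (59*(-1) + 8)² = (-59 + 8)² = (-51)² = 2601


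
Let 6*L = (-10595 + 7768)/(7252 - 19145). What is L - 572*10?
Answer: -408164933/71358 ≈ -5720.0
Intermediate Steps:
L = 2827/71358 (L = ((-10595 + 7768)/(7252 - 19145))/6 = (-2827/(-11893))/6 = (-2827*(-1/11893))/6 = (⅙)*(2827/11893) = 2827/71358 ≈ 0.039617)
L - 572*10 = 2827/71358 - 572*10 = 2827/71358 - 5720 = -408164933/71358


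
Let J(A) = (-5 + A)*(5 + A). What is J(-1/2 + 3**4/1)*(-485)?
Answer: -12523185/4 ≈ -3.1308e+6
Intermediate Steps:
J(-1/2 + 3**4/1)*(-485) = (-25 + (-1/2 + 3**4/1)**2)*(-485) = (-25 + (-1*1/2 + 81*1)**2)*(-485) = (-25 + (-1/2 + 81)**2)*(-485) = (-25 + (161/2)**2)*(-485) = (-25 + 25921/4)*(-485) = (25821/4)*(-485) = -12523185/4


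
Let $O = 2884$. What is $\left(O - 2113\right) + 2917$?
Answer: $3688$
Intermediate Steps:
$\left(O - 2113\right) + 2917 = \left(2884 - 2113\right) + 2917 = 771 + 2917 = 3688$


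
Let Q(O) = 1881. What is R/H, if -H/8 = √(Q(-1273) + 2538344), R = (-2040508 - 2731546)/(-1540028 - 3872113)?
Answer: -7927*√101609/36539683380 ≈ -6.9153e-5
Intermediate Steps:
R = 681722/773163 (R = -4772054/(-5412141) = -4772054*(-1/5412141) = 681722/773163 ≈ 0.88173)
H = -40*√101609 (H = -8*√(1881 + 2538344) = -40*√101609 ≈ -12750.)
R/H = 681722/(773163*((-40*√101609))) = 681722*(-√101609/4064360)/773163 = -7927*√101609/36539683380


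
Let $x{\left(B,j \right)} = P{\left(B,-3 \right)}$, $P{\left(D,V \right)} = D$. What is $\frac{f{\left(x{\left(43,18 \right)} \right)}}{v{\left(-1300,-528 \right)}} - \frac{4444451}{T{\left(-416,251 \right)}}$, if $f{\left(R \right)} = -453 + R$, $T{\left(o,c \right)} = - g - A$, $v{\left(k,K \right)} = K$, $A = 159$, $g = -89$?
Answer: $\frac{586674707}{9240} \approx 63493.0$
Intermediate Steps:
$x{\left(B,j \right)} = B$
$T{\left(o,c \right)} = -70$ ($T{\left(o,c \right)} = \left(-1\right) \left(-89\right) - 159 = 89 - 159 = -70$)
$\frac{f{\left(x{\left(43,18 \right)} \right)}}{v{\left(-1300,-528 \right)}} - \frac{4444451}{T{\left(-416,251 \right)}} = \frac{-453 + 43}{-528} - \frac{4444451}{-70} = \left(-410\right) \left(- \frac{1}{528}\right) - - \frac{4444451}{70} = \frac{205}{264} + \frac{4444451}{70} = \frac{586674707}{9240}$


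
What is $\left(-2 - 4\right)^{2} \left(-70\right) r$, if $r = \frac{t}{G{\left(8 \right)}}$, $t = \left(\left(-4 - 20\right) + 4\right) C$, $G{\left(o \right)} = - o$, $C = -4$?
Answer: $25200$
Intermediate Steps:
$t = 80$ ($t = \left(\left(-4 - 20\right) + 4\right) \left(-4\right) = \left(-24 + 4\right) \left(-4\right) = \left(-20\right) \left(-4\right) = 80$)
$r = -10$ ($r = \frac{80}{\left(-1\right) 8} = \frac{80}{-8} = 80 \left(- \frac{1}{8}\right) = -10$)
$\left(-2 - 4\right)^{2} \left(-70\right) r = \left(-2 - 4\right)^{2} \left(-70\right) \left(-10\right) = \left(-6\right)^{2} \left(-70\right) \left(-10\right) = 36 \left(-70\right) \left(-10\right) = \left(-2520\right) \left(-10\right) = 25200$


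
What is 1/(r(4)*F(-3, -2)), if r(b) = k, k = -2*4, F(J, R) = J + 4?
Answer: -⅛ ≈ -0.12500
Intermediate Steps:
F(J, R) = 4 + J
k = -8
r(b) = -8
1/(r(4)*F(-3, -2)) = 1/(-8*(4 - 3)) = 1/(-8*1) = 1/(-8) = -⅛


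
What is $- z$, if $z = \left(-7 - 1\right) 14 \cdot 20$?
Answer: $2240$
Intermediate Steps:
$z = -2240$ ($z = \left(-8\right) 14 \cdot 20 = \left(-112\right) 20 = -2240$)
$- z = \left(-1\right) \left(-2240\right) = 2240$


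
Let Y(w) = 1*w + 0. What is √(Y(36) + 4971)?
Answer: √5007 ≈ 70.760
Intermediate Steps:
Y(w) = w (Y(w) = w + 0 = w)
√(Y(36) + 4971) = √(36 + 4971) = √5007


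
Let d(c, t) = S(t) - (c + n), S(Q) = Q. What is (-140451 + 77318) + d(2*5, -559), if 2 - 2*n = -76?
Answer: -63741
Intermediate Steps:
n = 39 (n = 1 - ½*(-76) = 1 + 38 = 39)
d(c, t) = -39 + t - c (d(c, t) = t - (c + 39) = t - (39 + c) = t + (-39 - c) = -39 + t - c)
(-140451 + 77318) + d(2*5, -559) = (-140451 + 77318) + (-39 - 559 - 2*5) = -63133 + (-39 - 559 - 1*10) = -63133 + (-39 - 559 - 10) = -63133 - 608 = -63741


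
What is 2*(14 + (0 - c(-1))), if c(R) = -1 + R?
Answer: 32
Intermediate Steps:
2*(14 + (0 - c(-1))) = 2*(14 + (0 - (-1 - 1))) = 2*(14 + (0 - 1*(-2))) = 2*(14 + (0 + 2)) = 2*(14 + 2) = 2*16 = 32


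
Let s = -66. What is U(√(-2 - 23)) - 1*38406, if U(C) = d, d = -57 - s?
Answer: -38397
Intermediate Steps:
d = 9 (d = -57 - 1*(-66) = -57 + 66 = 9)
U(C) = 9
U(√(-2 - 23)) - 1*38406 = 9 - 1*38406 = 9 - 38406 = -38397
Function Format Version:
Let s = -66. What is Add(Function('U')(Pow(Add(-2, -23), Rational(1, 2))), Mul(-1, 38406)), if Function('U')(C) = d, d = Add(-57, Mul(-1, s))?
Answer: -38397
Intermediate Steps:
d = 9 (d = Add(-57, Mul(-1, -66)) = Add(-57, 66) = 9)
Function('U')(C) = 9
Add(Function('U')(Pow(Add(-2, -23), Rational(1, 2))), Mul(-1, 38406)) = Add(9, Mul(-1, 38406)) = Add(9, -38406) = -38397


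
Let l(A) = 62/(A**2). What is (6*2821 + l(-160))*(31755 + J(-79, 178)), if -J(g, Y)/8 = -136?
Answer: 7115528928533/12800 ≈ 5.5590e+8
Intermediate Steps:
l(A) = 62/A**2
J(g, Y) = 1088 (J(g, Y) = -8*(-136) = 1088)
(6*2821 + l(-160))*(31755 + J(-79, 178)) = (6*2821 + 62/(-160)**2)*(31755 + 1088) = (16926 + 62*(1/25600))*32843 = (16926 + 31/12800)*32843 = (216652831/12800)*32843 = 7115528928533/12800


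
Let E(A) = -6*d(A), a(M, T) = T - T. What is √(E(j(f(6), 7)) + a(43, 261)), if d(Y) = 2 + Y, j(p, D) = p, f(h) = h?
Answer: 4*I*√3 ≈ 6.9282*I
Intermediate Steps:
a(M, T) = 0
E(A) = -12 - 6*A (E(A) = -6*(2 + A) = -12 - 6*A)
√(E(j(f(6), 7)) + a(43, 261)) = √((-12 - 6*6) + 0) = √((-12 - 36) + 0) = √(-48 + 0) = √(-48) = 4*I*√3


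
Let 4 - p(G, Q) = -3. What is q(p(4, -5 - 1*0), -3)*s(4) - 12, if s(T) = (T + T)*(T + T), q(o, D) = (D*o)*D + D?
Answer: 3828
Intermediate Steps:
p(G, Q) = 7 (p(G, Q) = 4 - 1*(-3) = 4 + 3 = 7)
q(o, D) = D + o*D² (q(o, D) = o*D² + D = D + o*D²)
s(T) = 4*T² (s(T) = (2*T)*(2*T) = 4*T²)
q(p(4, -5 - 1*0), -3)*s(4) - 12 = (-3*(1 - 3*7))*(4*4²) - 12 = (-3*(1 - 21))*(4*16) - 12 = -3*(-20)*64 - 12 = 60*64 - 12 = 3840 - 12 = 3828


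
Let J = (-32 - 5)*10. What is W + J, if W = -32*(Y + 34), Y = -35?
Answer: -338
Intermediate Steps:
W = 32 (W = -32*(-35 + 34) = -32*(-1) = 32)
J = -370 (J = -37*10 = -370)
W + J = 32 - 370 = -338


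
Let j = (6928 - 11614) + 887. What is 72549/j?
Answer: -72549/3799 ≈ -19.097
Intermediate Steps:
j = -3799 (j = -4686 + 887 = -3799)
72549/j = 72549/(-3799) = 72549*(-1/3799) = -72549/3799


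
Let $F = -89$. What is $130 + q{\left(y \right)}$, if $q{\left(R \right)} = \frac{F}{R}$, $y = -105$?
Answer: $\frac{13739}{105} \approx 130.85$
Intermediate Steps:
$q{\left(R \right)} = - \frac{89}{R}$
$130 + q{\left(y \right)} = 130 - \frac{89}{-105} = 130 - - \frac{89}{105} = 130 + \frac{89}{105} = \frac{13739}{105}$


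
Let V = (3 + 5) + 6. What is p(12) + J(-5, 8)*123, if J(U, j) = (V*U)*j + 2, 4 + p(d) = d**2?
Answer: -68494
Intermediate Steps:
V = 14 (V = 8 + 6 = 14)
p(d) = -4 + d**2
J(U, j) = 2 + 14*U*j (J(U, j) = (14*U)*j + 2 = 14*U*j + 2 = 2 + 14*U*j)
p(12) + J(-5, 8)*123 = (-4 + 12**2) + (2 + 14*(-5)*8)*123 = (-4 + 144) + (2 - 560)*123 = 140 - 558*123 = 140 - 68634 = -68494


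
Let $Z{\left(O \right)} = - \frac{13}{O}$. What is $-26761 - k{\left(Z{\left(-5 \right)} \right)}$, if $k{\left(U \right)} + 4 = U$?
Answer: $- \frac{133798}{5} \approx -26760.0$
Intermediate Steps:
$k{\left(U \right)} = -4 + U$
$-26761 - k{\left(Z{\left(-5 \right)} \right)} = -26761 - \left(-4 - \frac{13}{-5}\right) = -26761 - \left(-4 - - \frac{13}{5}\right) = -26761 - \left(-4 + \frac{13}{5}\right) = -26761 - - \frac{7}{5} = -26761 + \frac{7}{5} = - \frac{133798}{5}$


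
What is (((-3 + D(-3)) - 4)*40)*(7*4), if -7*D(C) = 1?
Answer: -8000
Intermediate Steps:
D(C) = -1/7 (D(C) = -1/7*1 = -1/7)
(((-3 + D(-3)) - 4)*40)*(7*4) = (((-3 - 1/7) - 4)*40)*(7*4) = ((-22/7 - 4)*40)*28 = -50/7*40*28 = -2000/7*28 = -8000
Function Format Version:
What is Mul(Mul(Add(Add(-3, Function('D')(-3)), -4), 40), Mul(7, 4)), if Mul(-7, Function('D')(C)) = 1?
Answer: -8000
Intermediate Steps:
Function('D')(C) = Rational(-1, 7) (Function('D')(C) = Mul(Rational(-1, 7), 1) = Rational(-1, 7))
Mul(Mul(Add(Add(-3, Function('D')(-3)), -4), 40), Mul(7, 4)) = Mul(Mul(Add(Add(-3, Rational(-1, 7)), -4), 40), Mul(7, 4)) = Mul(Mul(Add(Rational(-22, 7), -4), 40), 28) = Mul(Mul(Rational(-50, 7), 40), 28) = Mul(Rational(-2000, 7), 28) = -8000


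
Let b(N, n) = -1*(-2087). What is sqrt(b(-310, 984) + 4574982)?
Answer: sqrt(4577069) ≈ 2139.4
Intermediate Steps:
b(N, n) = 2087
sqrt(b(-310, 984) + 4574982) = sqrt(2087 + 4574982) = sqrt(4577069)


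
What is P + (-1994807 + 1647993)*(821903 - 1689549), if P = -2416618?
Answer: 300909363226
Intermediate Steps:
P + (-1994807 + 1647993)*(821903 - 1689549) = -2416618 + (-1994807 + 1647993)*(821903 - 1689549) = -2416618 - 346814*(-867646) = -2416618 + 300911779844 = 300909363226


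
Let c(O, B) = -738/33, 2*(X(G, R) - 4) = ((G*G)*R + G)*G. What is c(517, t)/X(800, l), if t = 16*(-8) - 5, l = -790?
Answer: 123/1112318239978 ≈ 1.1058e-10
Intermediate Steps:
X(G, R) = 4 + G*(G + R*G²)/2 (X(G, R) = 4 + (((G*G)*R + G)*G)/2 = 4 + ((G²*R + G)*G)/2 = 4 + ((R*G² + G)*G)/2 = 4 + ((G + R*G²)*G)/2 = 4 + (G*(G + R*G²))/2 = 4 + G*(G + R*G²)/2)
t = -133 (t = -128 - 5 = -133)
c(O, B) = -246/11 (c(O, B) = -738*1/33 = -246/11)
c(517, t)/X(800, l) = -246/(11*(4 + (½)*800² + (½)*(-790)*800³)) = -246/(11*(4 + (½)*640000 + (½)*(-790)*512000000)) = -246/(11*(4 + 320000 - 202240000000)) = -246/11/(-202239679996) = -246/11*(-1/202239679996) = 123/1112318239978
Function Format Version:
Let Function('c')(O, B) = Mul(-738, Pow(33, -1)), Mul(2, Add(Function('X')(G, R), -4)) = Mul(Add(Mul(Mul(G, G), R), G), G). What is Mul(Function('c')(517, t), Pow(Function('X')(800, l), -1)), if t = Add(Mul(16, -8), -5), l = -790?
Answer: Rational(123, 1112318239978) ≈ 1.1058e-10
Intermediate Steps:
Function('X')(G, R) = Add(4, Mul(Rational(1, 2), G, Add(G, Mul(R, Pow(G, 2))))) (Function('X')(G, R) = Add(4, Mul(Rational(1, 2), Mul(Add(Mul(Mul(G, G), R), G), G))) = Add(4, Mul(Rational(1, 2), Mul(Add(Mul(Pow(G, 2), R), G), G))) = Add(4, Mul(Rational(1, 2), Mul(Add(Mul(R, Pow(G, 2)), G), G))) = Add(4, Mul(Rational(1, 2), Mul(Add(G, Mul(R, Pow(G, 2))), G))) = Add(4, Mul(Rational(1, 2), Mul(G, Add(G, Mul(R, Pow(G, 2)))))) = Add(4, Mul(Rational(1, 2), G, Add(G, Mul(R, Pow(G, 2))))))
t = -133 (t = Add(-128, -5) = -133)
Function('c')(O, B) = Rational(-246, 11) (Function('c')(O, B) = Mul(-738, Rational(1, 33)) = Rational(-246, 11))
Mul(Function('c')(517, t), Pow(Function('X')(800, l), -1)) = Mul(Rational(-246, 11), Pow(Add(4, Mul(Rational(1, 2), Pow(800, 2)), Mul(Rational(1, 2), -790, Pow(800, 3))), -1)) = Mul(Rational(-246, 11), Pow(Add(4, Mul(Rational(1, 2), 640000), Mul(Rational(1, 2), -790, 512000000)), -1)) = Mul(Rational(-246, 11), Pow(Add(4, 320000, -202240000000), -1)) = Mul(Rational(-246, 11), Pow(-202239679996, -1)) = Mul(Rational(-246, 11), Rational(-1, 202239679996)) = Rational(123, 1112318239978)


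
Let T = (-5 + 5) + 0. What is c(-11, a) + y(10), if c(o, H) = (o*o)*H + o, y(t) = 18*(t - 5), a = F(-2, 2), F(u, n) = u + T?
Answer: -163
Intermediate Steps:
T = 0 (T = 0 + 0 = 0)
F(u, n) = u (F(u, n) = u + 0 = u)
a = -2
y(t) = -90 + 18*t (y(t) = 18*(-5 + t) = -90 + 18*t)
c(o, H) = o + H*o² (c(o, H) = o²*H + o = H*o² + o = o + H*o²)
c(-11, a) + y(10) = -11*(1 - 2*(-11)) + (-90 + 18*10) = -11*(1 + 22) + (-90 + 180) = -11*23 + 90 = -253 + 90 = -163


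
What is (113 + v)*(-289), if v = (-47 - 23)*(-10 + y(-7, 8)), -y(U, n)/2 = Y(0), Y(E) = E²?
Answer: -234957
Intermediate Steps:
y(U, n) = 0 (y(U, n) = -2*0² = -2*0 = 0)
v = 700 (v = (-47 - 23)*(-10 + 0) = -70*(-10) = 700)
(113 + v)*(-289) = (113 + 700)*(-289) = 813*(-289) = -234957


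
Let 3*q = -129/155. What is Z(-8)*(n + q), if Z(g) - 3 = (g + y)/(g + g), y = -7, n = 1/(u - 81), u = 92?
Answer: -10017/13640 ≈ -0.73438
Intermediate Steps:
q = -43/155 (q = (-129/155)/3 = (-129*1/155)/3 = (⅓)*(-129/155) = -43/155 ≈ -0.27742)
n = 1/11 (n = 1/(92 - 81) = 1/11 ≈ 0.090909)
Z(g) = 3 + (-7 + g)/(2*g) (Z(g) = 3 + (g - 7)/(g + g) = 3 + (-7 + g)/((2*g)) = 3 + (-7 + g)*(1/(2*g)) = 3 + (-7 + g)/(2*g))
Z(-8)*(n + q) = ((7/2)*(-1 - 8)/(-8))*(1/11 - 43/155) = ((7/2)*(-⅛)*(-9))*(-318/1705) = (63/16)*(-318/1705) = -10017/13640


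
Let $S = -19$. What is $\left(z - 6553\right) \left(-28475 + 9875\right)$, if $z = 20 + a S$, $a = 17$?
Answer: $127521600$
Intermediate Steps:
$z = -303$ ($z = 20 + 17 \left(-19\right) = 20 - 323 = -303$)
$\left(z - 6553\right) \left(-28475 + 9875\right) = \left(-303 - 6553\right) \left(-28475 + 9875\right) = \left(-6856\right) \left(-18600\right) = 127521600$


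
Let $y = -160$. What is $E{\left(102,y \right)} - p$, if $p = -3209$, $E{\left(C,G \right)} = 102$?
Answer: $3311$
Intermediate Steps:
$E{\left(102,y \right)} - p = 102 - -3209 = 102 + 3209 = 3311$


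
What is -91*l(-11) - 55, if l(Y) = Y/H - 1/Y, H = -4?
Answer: -13795/44 ≈ -313.52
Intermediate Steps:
l(Y) = -1/Y - Y/4 (l(Y) = Y/(-4) - 1/Y = Y*(-1/4) - 1/Y = -Y/4 - 1/Y = -1/Y - Y/4)
-91*l(-11) - 55 = -91*(-1/(-11) - 1/4*(-11)) - 55 = -91*(-1*(-1/11) + 11/4) - 55 = -91*(1/11 + 11/4) - 55 = -91*125/44 - 55 = -11375/44 - 55 = -13795/44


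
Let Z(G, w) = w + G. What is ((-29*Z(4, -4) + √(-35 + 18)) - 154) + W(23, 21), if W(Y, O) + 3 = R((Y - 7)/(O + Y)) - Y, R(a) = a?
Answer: -1976/11 + I*√17 ≈ -179.64 + 4.1231*I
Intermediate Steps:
Z(G, w) = G + w
W(Y, O) = -3 - Y + (-7 + Y)/(O + Y) (W(Y, O) = -3 + ((Y - 7)/(O + Y) - Y) = -3 + ((-7 + Y)/(O + Y) - Y) = -3 + (-Y + (-7 + Y)/(O + Y)) = -3 - Y + (-7 + Y)/(O + Y))
((-29*Z(4, -4) + √(-35 + 18)) - 154) + W(23, 21) = ((-29*(4 - 4) + √(-35 + 18)) - 154) + (-7 + 23 - (3 + 23)*(21 + 23))/(21 + 23) = ((-29*0 + √(-17)) - 154) + (-7 + 23 - 1*26*44)/44 = ((0 + I*√17) - 154) + (-7 + 23 - 1144)/44 = (I*√17 - 154) + (1/44)*(-1128) = (-154 + I*√17) - 282/11 = -1976/11 + I*√17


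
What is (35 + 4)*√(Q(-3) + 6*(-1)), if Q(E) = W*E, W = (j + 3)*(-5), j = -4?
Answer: 39*I*√21 ≈ 178.72*I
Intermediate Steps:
W = 5 (W = (-4 + 3)*(-5) = -1*(-5) = 5)
Q(E) = 5*E
(35 + 4)*√(Q(-3) + 6*(-1)) = (35 + 4)*√(5*(-3) + 6*(-1)) = 39*√(-15 - 6) = 39*√(-21) = 39*(I*√21) = 39*I*√21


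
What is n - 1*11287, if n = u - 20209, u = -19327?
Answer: -50823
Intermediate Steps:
n = -39536 (n = -19327 - 20209 = -39536)
n - 1*11287 = -39536 - 1*11287 = -39536 - 11287 = -50823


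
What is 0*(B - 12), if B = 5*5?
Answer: 0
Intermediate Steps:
B = 25
0*(B - 12) = 0*(25 - 12) = 0*13 = 0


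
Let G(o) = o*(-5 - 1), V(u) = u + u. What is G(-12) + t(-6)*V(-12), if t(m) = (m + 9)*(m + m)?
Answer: 936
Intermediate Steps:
V(u) = 2*u
t(m) = 2*m*(9 + m) (t(m) = (9 + m)*(2*m) = 2*m*(9 + m))
G(o) = -6*o (G(o) = o*(-6) = -6*o)
G(-12) + t(-6)*V(-12) = -6*(-12) + (2*(-6)*(9 - 6))*(2*(-12)) = 72 + (2*(-6)*3)*(-24) = 72 - 36*(-24) = 72 + 864 = 936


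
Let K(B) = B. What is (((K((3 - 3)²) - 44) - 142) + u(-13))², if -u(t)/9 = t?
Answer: 4761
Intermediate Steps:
u(t) = -9*t
(((K((3 - 3)²) - 44) - 142) + u(-13))² = ((((3 - 3)² - 44) - 142) - 9*(-13))² = (((0² - 44) - 142) + 117)² = (((0 - 44) - 142) + 117)² = ((-44 - 142) + 117)² = (-186 + 117)² = (-69)² = 4761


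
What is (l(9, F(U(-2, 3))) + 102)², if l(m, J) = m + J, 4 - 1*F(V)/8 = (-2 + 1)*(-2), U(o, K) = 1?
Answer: 16129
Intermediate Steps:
F(V) = 16 (F(V) = 32 - 8*(-2 + 1)*(-2) = 32 - (-8)*(-2) = 32 - 8*2 = 32 - 16 = 16)
l(m, J) = J + m
(l(9, F(U(-2, 3))) + 102)² = ((16 + 9) + 102)² = (25 + 102)² = 127² = 16129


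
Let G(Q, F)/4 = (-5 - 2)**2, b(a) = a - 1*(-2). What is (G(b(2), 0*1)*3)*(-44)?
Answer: -25872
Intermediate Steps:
b(a) = 2 + a (b(a) = a + 2 = 2 + a)
G(Q, F) = 196 (G(Q, F) = 4*(-5 - 2)**2 = 4*(-7)**2 = 4*49 = 196)
(G(b(2), 0*1)*3)*(-44) = (196*3)*(-44) = 588*(-44) = -25872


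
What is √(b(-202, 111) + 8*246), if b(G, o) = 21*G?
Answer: I*√2274 ≈ 47.686*I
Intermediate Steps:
√(b(-202, 111) + 8*246) = √(21*(-202) + 8*246) = √(-4242 + 1968) = √(-2274) = I*√2274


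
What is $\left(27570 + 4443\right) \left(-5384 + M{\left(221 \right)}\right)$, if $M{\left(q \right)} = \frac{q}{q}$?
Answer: $-172325979$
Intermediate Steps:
$M{\left(q \right)} = 1$
$\left(27570 + 4443\right) \left(-5384 + M{\left(221 \right)}\right) = \left(27570 + 4443\right) \left(-5384 + 1\right) = 32013 \left(-5383\right) = -172325979$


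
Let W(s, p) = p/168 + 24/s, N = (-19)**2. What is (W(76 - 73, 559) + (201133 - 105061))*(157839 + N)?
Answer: 45601147175/3 ≈ 1.5200e+10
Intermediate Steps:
N = 361
W(s, p) = 24/s + p/168 (W(s, p) = p*(1/168) + 24/s = p/168 + 24/s = 24/s + p/168)
(W(76 - 73, 559) + (201133 - 105061))*(157839 + N) = ((24/(76 - 73) + (1/168)*559) + (201133 - 105061))*(157839 + 361) = ((24/3 + 559/168) + 96072)*158200 = ((24*(1/3) + 559/168) + 96072)*158200 = ((8 + 559/168) + 96072)*158200 = (1903/168 + 96072)*158200 = (16141999/168)*158200 = 45601147175/3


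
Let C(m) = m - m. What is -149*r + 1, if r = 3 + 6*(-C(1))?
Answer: -446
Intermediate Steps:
C(m) = 0
r = 3 (r = 3 + 6*(-1*0) = 3 + 6*0 = 3 + 0 = 3)
-149*r + 1 = -149*3 + 1 = -447 + 1 = -446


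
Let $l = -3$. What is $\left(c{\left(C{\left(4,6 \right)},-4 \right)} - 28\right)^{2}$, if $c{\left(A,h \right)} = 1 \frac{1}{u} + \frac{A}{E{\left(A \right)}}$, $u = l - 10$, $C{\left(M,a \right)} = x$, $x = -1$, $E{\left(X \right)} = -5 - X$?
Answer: $\frac{2093809}{2704} \approx 774.34$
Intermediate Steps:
$C{\left(M,a \right)} = -1$
$u = -13$ ($u = -3 - 10 = -13$)
$c{\left(A,h \right)} = - \frac{1}{13} + \frac{A}{-5 - A}$ ($c{\left(A,h \right)} = 1 \frac{1}{-13} + \frac{A}{-5 - A} = 1 \left(- \frac{1}{13}\right) + \frac{A}{-5 - A} = - \frac{1}{13} + \frac{A}{-5 - A}$)
$\left(c{\left(C{\left(4,6 \right)},-4 \right)} - 28\right)^{2} = \left(\frac{-5 - -14}{13 \left(5 - 1\right)} - 28\right)^{2} = \left(\frac{-5 + 14}{13 \cdot 4} - 28\right)^{2} = \left(\frac{1}{13} \cdot \frac{1}{4} \cdot 9 - 28\right)^{2} = \left(\frac{9}{52} - 28\right)^{2} = \left(- \frac{1447}{52}\right)^{2} = \frac{2093809}{2704}$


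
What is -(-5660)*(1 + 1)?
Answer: 11320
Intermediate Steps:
-(-5660)*(1 + 1) = -(-5660)*2 = -1415*(-8) = 11320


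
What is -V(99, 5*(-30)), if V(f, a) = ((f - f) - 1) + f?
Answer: -98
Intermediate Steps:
V(f, a) = -1 + f (V(f, a) = (0 - 1) + f = -1 + f)
-V(99, 5*(-30)) = -(-1 + 99) = -1*98 = -98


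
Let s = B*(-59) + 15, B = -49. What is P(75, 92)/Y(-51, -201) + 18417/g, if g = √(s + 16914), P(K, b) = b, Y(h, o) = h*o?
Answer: 92/10251 + 18417*√4955/9910 ≈ 130.83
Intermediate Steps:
s = 2906 (s = -49*(-59) + 15 = 2891 + 15 = 2906)
g = 2*√4955 (g = √(2906 + 16914) = √19820 = 2*√4955 ≈ 140.78)
P(75, 92)/Y(-51, -201) + 18417/g = 92/((-51*(-201))) + 18417/((2*√4955)) = 92/10251 + 18417*(√4955/9910) = 92*(1/10251) + 18417*√4955/9910 = 92/10251 + 18417*√4955/9910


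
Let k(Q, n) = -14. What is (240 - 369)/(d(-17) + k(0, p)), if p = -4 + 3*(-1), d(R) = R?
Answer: 129/31 ≈ 4.1613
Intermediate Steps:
p = -7 (p = -4 - 3 = -7)
(240 - 369)/(d(-17) + k(0, p)) = (240 - 369)/(-17 - 14) = -129/(-31) = -129*(-1/31) = 129/31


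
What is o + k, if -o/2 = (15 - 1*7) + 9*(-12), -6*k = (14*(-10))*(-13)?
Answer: -310/3 ≈ -103.33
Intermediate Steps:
k = -910/3 (k = -14*(-10)*(-13)/6 = -(-70)*(-13)/3 = -1/6*1820 = -910/3 ≈ -303.33)
o = 200 (o = -2*((15 - 1*7) + 9*(-12)) = -2*((15 - 7) - 108) = -2*(8 - 108) = -2*(-100) = 200)
o + k = 200 - 910/3 = -310/3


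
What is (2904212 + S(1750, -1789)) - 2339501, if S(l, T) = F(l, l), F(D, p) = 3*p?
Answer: 569961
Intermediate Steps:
S(l, T) = 3*l
(2904212 + S(1750, -1789)) - 2339501 = (2904212 + 3*1750) - 2339501 = (2904212 + 5250) - 2339501 = 2909462 - 2339501 = 569961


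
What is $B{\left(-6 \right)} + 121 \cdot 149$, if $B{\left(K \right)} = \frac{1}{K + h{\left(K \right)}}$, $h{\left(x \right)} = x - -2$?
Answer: $\frac{180289}{10} \approx 18029.0$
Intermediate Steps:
$h{\left(x \right)} = 2 + x$ ($h{\left(x \right)} = x + 2 = 2 + x$)
$B{\left(K \right)} = \frac{1}{2 + 2 K}$ ($B{\left(K \right)} = \frac{1}{K + \left(2 + K\right)} = \frac{1}{2 + 2 K}$)
$B{\left(-6 \right)} + 121 \cdot 149 = \frac{1}{2 \left(1 - 6\right)} + 121 \cdot 149 = \frac{1}{2 \left(-5\right)} + 18029 = \frac{1}{2} \left(- \frac{1}{5}\right) + 18029 = - \frac{1}{10} + 18029 = \frac{180289}{10}$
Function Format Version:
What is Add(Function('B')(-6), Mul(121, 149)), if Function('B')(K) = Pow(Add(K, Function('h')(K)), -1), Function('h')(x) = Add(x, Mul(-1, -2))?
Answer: Rational(180289, 10) ≈ 18029.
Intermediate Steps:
Function('h')(x) = Add(2, x) (Function('h')(x) = Add(x, 2) = Add(2, x))
Function('B')(K) = Pow(Add(2, Mul(2, K)), -1) (Function('B')(K) = Pow(Add(K, Add(2, K)), -1) = Pow(Add(2, Mul(2, K)), -1))
Add(Function('B')(-6), Mul(121, 149)) = Add(Mul(Rational(1, 2), Pow(Add(1, -6), -1)), Mul(121, 149)) = Add(Mul(Rational(1, 2), Pow(-5, -1)), 18029) = Add(Mul(Rational(1, 2), Rational(-1, 5)), 18029) = Add(Rational(-1, 10), 18029) = Rational(180289, 10)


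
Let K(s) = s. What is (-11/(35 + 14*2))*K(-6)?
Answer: 22/21 ≈ 1.0476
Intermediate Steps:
(-11/(35 + 14*2))*K(-6) = (-11/(35 + 14*2))*(-6) = (-11/(35 + 28))*(-6) = (-11/63)*(-6) = ((1/63)*(-11))*(-6) = -11/63*(-6) = 22/21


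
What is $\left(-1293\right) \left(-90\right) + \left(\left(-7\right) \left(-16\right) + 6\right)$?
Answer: $116488$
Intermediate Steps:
$\left(-1293\right) \left(-90\right) + \left(\left(-7\right) \left(-16\right) + 6\right) = 116370 + \left(112 + 6\right) = 116370 + 118 = 116488$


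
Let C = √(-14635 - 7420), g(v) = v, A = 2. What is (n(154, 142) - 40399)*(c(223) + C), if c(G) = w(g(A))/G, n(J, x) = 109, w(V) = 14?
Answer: -564060/223 - 40290*I*√22055 ≈ -2529.4 - 5.9834e+6*I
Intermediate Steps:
c(G) = 14/G
C = I*√22055 (C = √(-22055) = I*√22055 ≈ 148.51*I)
(n(154, 142) - 40399)*(c(223) + C) = (109 - 40399)*(14/223 + I*√22055) = -40290*(14*(1/223) + I*√22055) = -40290*(14/223 + I*√22055) = -564060/223 - 40290*I*√22055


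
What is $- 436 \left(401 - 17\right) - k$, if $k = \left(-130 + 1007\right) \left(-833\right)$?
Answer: $563117$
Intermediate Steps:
$k = -730541$ ($k = 877 \left(-833\right) = -730541$)
$- 436 \left(401 - 17\right) - k = - 436 \left(401 - 17\right) - -730541 = \left(-436\right) 384 + 730541 = -167424 + 730541 = 563117$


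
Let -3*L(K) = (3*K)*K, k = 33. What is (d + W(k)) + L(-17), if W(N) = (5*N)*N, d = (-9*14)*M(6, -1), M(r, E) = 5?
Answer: 4526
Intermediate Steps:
d = -630 (d = -9*14*5 = -126*5 = -630)
W(N) = 5*N²
L(K) = -K² (L(K) = -3*K*K/3 = -K²)
(d + W(k)) + L(-17) = (-630 + 5*33²) - 1*(-17)² = (-630 + 5*1089) - 1*289 = (-630 + 5445) - 289 = 4815 - 289 = 4526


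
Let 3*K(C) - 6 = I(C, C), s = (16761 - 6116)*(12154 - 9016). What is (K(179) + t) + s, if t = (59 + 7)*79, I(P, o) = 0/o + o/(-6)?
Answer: 601365889/18 ≈ 3.3409e+7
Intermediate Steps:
s = 33404010 (s = 10645*3138 = 33404010)
I(P, o) = -o/6 (I(P, o) = 0 + o*(-⅙) = 0 - o/6 = -o/6)
K(C) = 2 - C/18 (K(C) = 2 + (-C/6)/3 = 2 - C/18)
t = 5214 (t = 66*79 = 5214)
(K(179) + t) + s = ((2 - 1/18*179) + 5214) + 33404010 = ((2 - 179/18) + 5214) + 33404010 = (-143/18 + 5214) + 33404010 = 93709/18 + 33404010 = 601365889/18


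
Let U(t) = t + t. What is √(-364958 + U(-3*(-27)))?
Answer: 2*I*√91199 ≈ 603.98*I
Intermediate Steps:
U(t) = 2*t
√(-364958 + U(-3*(-27))) = √(-364958 + 2*(-3*(-27))) = √(-364958 + 2*81) = √(-364958 + 162) = √(-364796) = 2*I*√91199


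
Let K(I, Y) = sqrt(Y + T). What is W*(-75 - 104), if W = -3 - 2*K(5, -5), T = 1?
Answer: 537 + 716*I ≈ 537.0 + 716.0*I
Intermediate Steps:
K(I, Y) = sqrt(1 + Y) (K(I, Y) = sqrt(Y + 1) = sqrt(1 + Y))
W = -3 - 4*I (W = -3 - 2*sqrt(1 - 5) = -3 - 4*I ≈ -3.0 - 4.0*I)
W*(-75 - 104) = (-3 - 4*I)*(-75 - 104) = (-3 - 4*I)*(-179) = 537 + 716*I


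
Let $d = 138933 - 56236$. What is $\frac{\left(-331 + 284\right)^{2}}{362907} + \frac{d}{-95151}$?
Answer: $- \frac{9933710540}{11510321319} \approx -0.86303$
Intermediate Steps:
$d = 82697$
$\frac{\left(-331 + 284\right)^{2}}{362907} + \frac{d}{-95151} = \frac{\left(-331 + 284\right)^{2}}{362907} + \frac{82697}{-95151} = \left(-47\right)^{2} \cdot \frac{1}{362907} + 82697 \left(- \frac{1}{95151}\right) = 2209 \cdot \frac{1}{362907} - \frac{82697}{95151} = \frac{2209}{362907} - \frac{82697}{95151} = - \frac{9933710540}{11510321319}$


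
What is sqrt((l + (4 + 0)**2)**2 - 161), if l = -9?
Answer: 4*I*sqrt(7) ≈ 10.583*I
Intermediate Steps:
sqrt((l + (4 + 0)**2)**2 - 161) = sqrt((-9 + (4 + 0)**2)**2 - 161) = sqrt((-9 + 4**2)**2 - 161) = sqrt((-9 + 16)**2 - 161) = sqrt(7**2 - 161) = sqrt(49 - 161) = sqrt(-112) = 4*I*sqrt(7)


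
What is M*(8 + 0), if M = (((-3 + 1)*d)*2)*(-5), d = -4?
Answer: -640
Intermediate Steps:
M = -80 (M = (((-3 + 1)*(-4))*2)*(-5) = (-2*(-4)*2)*(-5) = (8*2)*(-5) = 16*(-5) = -80)
M*(8 + 0) = -80*(8 + 0) = -80*8 = -640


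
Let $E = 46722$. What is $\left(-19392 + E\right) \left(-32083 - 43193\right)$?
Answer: $-2057293080$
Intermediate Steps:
$\left(-19392 + E\right) \left(-32083 - 43193\right) = \left(-19392 + 46722\right) \left(-32083 - 43193\right) = 27330 \left(-75276\right) = -2057293080$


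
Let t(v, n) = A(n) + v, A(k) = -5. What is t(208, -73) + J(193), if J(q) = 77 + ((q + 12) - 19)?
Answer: 466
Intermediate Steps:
J(q) = 70 + q (J(q) = 77 + ((12 + q) - 19) = 77 + (-7 + q) = 70 + q)
t(v, n) = -5 + v
t(208, -73) + J(193) = (-5 + 208) + (70 + 193) = 203 + 263 = 466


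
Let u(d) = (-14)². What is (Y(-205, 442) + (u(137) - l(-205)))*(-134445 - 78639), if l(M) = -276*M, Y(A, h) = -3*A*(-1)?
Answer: 12145574916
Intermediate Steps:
u(d) = 196
Y(A, h) = 3*A
(Y(-205, 442) + (u(137) - l(-205)))*(-134445 - 78639) = (3*(-205) + (196 - (-276)*(-205)))*(-134445 - 78639) = (-615 + (196 - 1*56580))*(-213084) = (-615 + (196 - 56580))*(-213084) = (-615 - 56384)*(-213084) = -56999*(-213084) = 12145574916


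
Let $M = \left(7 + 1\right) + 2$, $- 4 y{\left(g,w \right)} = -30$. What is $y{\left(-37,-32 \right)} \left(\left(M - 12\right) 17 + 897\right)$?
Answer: $\frac{12945}{2} \approx 6472.5$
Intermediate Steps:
$y{\left(g,w \right)} = \frac{15}{2}$ ($y{\left(g,w \right)} = \left(- \frac{1}{4}\right) \left(-30\right) = \frac{15}{2}$)
$M = 10$ ($M = 8 + 2 = 10$)
$y{\left(-37,-32 \right)} \left(\left(M - 12\right) 17 + 897\right) = \frac{15 \left(\left(10 - 12\right) 17 + 897\right)}{2} = \frac{15 \left(\left(-2\right) 17 + 897\right)}{2} = \frac{15 \left(-34 + 897\right)}{2} = \frac{15}{2} \cdot 863 = \frac{12945}{2}$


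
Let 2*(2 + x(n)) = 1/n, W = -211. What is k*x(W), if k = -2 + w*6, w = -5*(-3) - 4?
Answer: -27040/211 ≈ -128.15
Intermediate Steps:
w = 11 (w = 15 - 4 = 11)
k = 64 (k = -2 + 11*6 = -2 + 66 = 64)
x(n) = -2 + 1/(2*n)
k*x(W) = 64*(-2 + (½)/(-211)) = 64*(-2 + (½)*(-1/211)) = 64*(-2 - 1/422) = 64*(-845/422) = -27040/211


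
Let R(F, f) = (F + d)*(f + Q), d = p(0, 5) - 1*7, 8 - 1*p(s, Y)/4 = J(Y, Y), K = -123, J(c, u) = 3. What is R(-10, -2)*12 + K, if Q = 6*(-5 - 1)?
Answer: -1491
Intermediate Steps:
p(s, Y) = 20 (p(s, Y) = 32 - 4*3 = 32 - 12 = 20)
d = 13 (d = 20 - 1*7 = 20 - 7 = 13)
Q = -36 (Q = 6*(-6) = -36)
R(F, f) = (-36 + f)*(13 + F) (R(F, f) = (F + 13)*(f - 36) = (13 + F)*(-36 + f) = (-36 + f)*(13 + F))
R(-10, -2)*12 + K = (-468 - 36*(-10) + 13*(-2) - 10*(-2))*12 - 123 = (-468 + 360 - 26 + 20)*12 - 123 = -114*12 - 123 = -1368 - 123 = -1491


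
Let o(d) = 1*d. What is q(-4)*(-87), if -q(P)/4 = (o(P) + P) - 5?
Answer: -4524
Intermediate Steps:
o(d) = d
q(P) = 20 - 8*P (q(P) = -4*((P + P) - 5) = -4*(2*P - 5) = -4*(-5 + 2*P) = 20 - 8*P)
q(-4)*(-87) = (20 - 8*(-4))*(-87) = (20 + 32)*(-87) = 52*(-87) = -4524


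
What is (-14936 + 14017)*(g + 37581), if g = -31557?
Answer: -5536056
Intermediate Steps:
(-14936 + 14017)*(g + 37581) = (-14936 + 14017)*(-31557 + 37581) = -919*6024 = -5536056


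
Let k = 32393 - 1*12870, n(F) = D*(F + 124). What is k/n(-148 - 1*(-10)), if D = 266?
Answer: -2789/532 ≈ -5.2425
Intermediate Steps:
n(F) = 32984 + 266*F (n(F) = 266*(F + 124) = 266*(124 + F) = 32984 + 266*F)
k = 19523 (k = 32393 - 12870 = 19523)
k/n(-148 - 1*(-10)) = 19523/(32984 + 266*(-148 - 1*(-10))) = 19523/(32984 + 266*(-148 + 10)) = 19523/(32984 + 266*(-138)) = 19523/(32984 - 36708) = 19523/(-3724) = 19523*(-1/3724) = -2789/532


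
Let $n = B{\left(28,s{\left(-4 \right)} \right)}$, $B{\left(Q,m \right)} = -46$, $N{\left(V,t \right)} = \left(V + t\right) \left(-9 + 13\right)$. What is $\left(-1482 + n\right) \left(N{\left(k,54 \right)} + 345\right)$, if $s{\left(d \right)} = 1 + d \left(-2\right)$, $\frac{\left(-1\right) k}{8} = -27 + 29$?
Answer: $-759416$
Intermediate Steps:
$k = -16$ ($k = - 8 \left(-27 + 29\right) = \left(-8\right) 2 = -16$)
$N{\left(V,t \right)} = 4 V + 4 t$ ($N{\left(V,t \right)} = \left(V + t\right) 4 = 4 V + 4 t$)
$s{\left(d \right)} = 1 - 2 d$
$n = -46$
$\left(-1482 + n\right) \left(N{\left(k,54 \right)} + 345\right) = \left(-1482 - 46\right) \left(\left(4 \left(-16\right) + 4 \cdot 54\right) + 345\right) = - 1528 \left(\left(-64 + 216\right) + 345\right) = - 1528 \left(152 + 345\right) = \left(-1528\right) 497 = -759416$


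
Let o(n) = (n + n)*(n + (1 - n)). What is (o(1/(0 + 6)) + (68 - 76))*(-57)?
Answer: 437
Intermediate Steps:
o(n) = 2*n (o(n) = (2*n)*1 = 2*n)
(o(1/(0 + 6)) + (68 - 76))*(-57) = (2/(0 + 6) + (68 - 76))*(-57) = (2/6 - 8)*(-57) = (2*(⅙) - 8)*(-57) = (⅓ - 8)*(-57) = -23/3*(-57) = 437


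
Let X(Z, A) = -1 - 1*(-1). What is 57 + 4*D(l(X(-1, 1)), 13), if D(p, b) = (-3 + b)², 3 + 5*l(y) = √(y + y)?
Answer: 457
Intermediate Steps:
X(Z, A) = 0 (X(Z, A) = -1 + 1 = 0)
l(y) = -⅗ + √2*√y/5 (l(y) = -⅗ + √(y + y)/5 = -⅗ + √(2*y)/5 = -⅗ + (√2*√y)/5 = -⅗ + √2*√y/5)
57 + 4*D(l(X(-1, 1)), 13) = 57 + 4*(-3 + 13)² = 57 + 4*10² = 57 + 4*100 = 57 + 400 = 457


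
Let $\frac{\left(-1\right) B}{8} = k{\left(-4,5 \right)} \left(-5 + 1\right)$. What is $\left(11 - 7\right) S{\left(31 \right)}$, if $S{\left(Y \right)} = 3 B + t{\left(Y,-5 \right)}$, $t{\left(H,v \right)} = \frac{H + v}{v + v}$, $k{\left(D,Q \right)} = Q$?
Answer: $\frac{9548}{5} \approx 1909.6$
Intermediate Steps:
$t{\left(H,v \right)} = \frac{H + v}{2 v}$
$B = 160$ ($B = - 8 \cdot 5 \left(-5 + 1\right) = - 8 \cdot 5 \left(-4\right) = \left(-8\right) \left(-20\right) = 160$)
$S{\left(Y \right)} = \frac{961}{2} - \frac{Y}{10}$ ($S{\left(Y \right)} = 3 \cdot 160 + \frac{Y - 5}{2 \left(-5\right)} = 480 + \frac{1}{2} \left(- \frac{1}{5}\right) \left(-5 + Y\right) = 480 - \left(- \frac{1}{2} + \frac{Y}{10}\right) = \frac{961}{2} - \frac{Y}{10}$)
$\left(11 - 7\right) S{\left(31 \right)} = \left(11 - 7\right) \left(\frac{961}{2} - \frac{31}{10}\right) = 4 \cdot \frac{2387}{5} = \frac{9548}{5}$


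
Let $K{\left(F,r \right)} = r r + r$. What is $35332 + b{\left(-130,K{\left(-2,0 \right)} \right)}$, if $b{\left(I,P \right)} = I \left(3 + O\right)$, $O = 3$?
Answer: $34552$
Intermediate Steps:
$K{\left(F,r \right)} = r + r^{2}$ ($K{\left(F,r \right)} = r^{2} + r = r + r^{2}$)
$b{\left(I,P \right)} = 6 I$ ($b{\left(I,P \right)} = I \left(3 + 3\right) = I 6 = 6 I$)
$35332 + b{\left(-130,K{\left(-2,0 \right)} \right)} = 35332 + 6 \left(-130\right) = 35332 - 780 = 34552$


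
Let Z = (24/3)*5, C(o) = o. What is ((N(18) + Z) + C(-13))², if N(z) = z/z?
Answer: 784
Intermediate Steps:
Z = 40 (Z = (24*(⅓))*5 = 8*5 = 40)
N(z) = 1
((N(18) + Z) + C(-13))² = ((1 + 40) - 13)² = (41 - 13)² = 28² = 784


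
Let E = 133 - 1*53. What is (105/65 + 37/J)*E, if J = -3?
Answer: -33440/39 ≈ -857.44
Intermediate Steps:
E = 80 (E = 133 - 53 = 80)
(105/65 + 37/J)*E = (105/65 + 37/(-3))*80 = (105*(1/65) + 37*(-⅓))*80 = (21/13 - 37/3)*80 = -418/39*80 = -33440/39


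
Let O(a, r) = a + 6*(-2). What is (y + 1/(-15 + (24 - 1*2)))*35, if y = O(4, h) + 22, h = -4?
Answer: 495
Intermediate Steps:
O(a, r) = -12 + a (O(a, r) = a - 12 = -12 + a)
y = 14 (y = (-12 + 4) + 22 = -8 + 22 = 14)
(y + 1/(-15 + (24 - 1*2)))*35 = (14 + 1/(-15 + (24 - 1*2)))*35 = (14 + 1/(-15 + (24 - 2)))*35 = (14 + 1/(-15 + 22))*35 = (14 + 1/7)*35 = (14 + ⅐)*35 = (99/7)*35 = 495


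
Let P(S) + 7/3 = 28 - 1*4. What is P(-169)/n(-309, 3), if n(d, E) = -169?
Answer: -5/39 ≈ -0.12821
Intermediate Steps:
P(S) = 65/3 (P(S) = -7/3 + (28 - 1*4) = -7/3 + (28 - 4) = -7/3 + 24 = 65/3)
P(-169)/n(-309, 3) = (65/3)/(-169) = (65/3)*(-1/169) = -5/39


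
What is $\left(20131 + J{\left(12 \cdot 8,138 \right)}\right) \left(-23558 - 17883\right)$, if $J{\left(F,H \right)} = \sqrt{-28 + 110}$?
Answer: $-834248771 - 41441 \sqrt{82} \approx -8.3462 \cdot 10^{8}$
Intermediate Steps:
$J{\left(F,H \right)} = \sqrt{82}$
$\left(20131 + J{\left(12 \cdot 8,138 \right)}\right) \left(-23558 - 17883\right) = \left(20131 + \sqrt{82}\right) \left(-23558 - 17883\right) = \left(20131 + \sqrt{82}\right) \left(-41441\right) = -834248771 - 41441 \sqrt{82}$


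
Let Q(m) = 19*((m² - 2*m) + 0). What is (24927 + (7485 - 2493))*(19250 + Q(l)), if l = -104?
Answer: 6842654814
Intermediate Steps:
Q(m) = -38*m + 19*m² (Q(m) = 19*(m² - 2*m) = -38*m + 19*m²)
(24927 + (7485 - 2493))*(19250 + Q(l)) = (24927 + (7485 - 2493))*(19250 + 19*(-104)*(-2 - 104)) = (24927 + 4992)*(19250 + 19*(-104)*(-106)) = 29919*(19250 + 209456) = 29919*228706 = 6842654814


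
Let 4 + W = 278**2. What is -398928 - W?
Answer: -476208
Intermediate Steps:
W = 77280 (W = -4 + 278**2 = -4 + 77284 = 77280)
-398928 - W = -398928 - 1*77280 = -398928 - 77280 = -476208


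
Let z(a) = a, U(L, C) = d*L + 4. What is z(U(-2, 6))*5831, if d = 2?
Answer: 0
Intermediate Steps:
U(L, C) = 4 + 2*L (U(L, C) = 2*L + 4 = 4 + 2*L)
z(U(-2, 6))*5831 = (4 + 2*(-2))*5831 = (4 - 4)*5831 = 0*5831 = 0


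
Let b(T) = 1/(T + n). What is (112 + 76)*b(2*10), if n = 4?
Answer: 47/6 ≈ 7.8333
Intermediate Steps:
b(T) = 1/(4 + T) (b(T) = 1/(T + 4) = 1/(4 + T))
(112 + 76)*b(2*10) = (112 + 76)/(4 + 2*10) = 188/(4 + 20) = 188/24 = 188*(1/24) = 47/6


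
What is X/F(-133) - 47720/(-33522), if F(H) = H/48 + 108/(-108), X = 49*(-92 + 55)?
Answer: 1462927924/3033741 ≈ 482.22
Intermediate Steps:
X = -1813 (X = 49*(-37) = -1813)
F(H) = -1 + H/48 (F(H) = H*(1/48) + 108*(-1/108) = H/48 - 1 = -1 + H/48)
X/F(-133) - 47720/(-33522) = -1813/(-1 + (1/48)*(-133)) - 47720/(-33522) = -1813/(-1 - 133/48) - 47720*(-1/33522) = -1813/(-181/48) + 23860/16761 = -1813*(-48/181) + 23860/16761 = 87024/181 + 23860/16761 = 1462927924/3033741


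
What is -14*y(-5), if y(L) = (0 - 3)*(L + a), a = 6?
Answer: 42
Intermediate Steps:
y(L) = -18 - 3*L (y(L) = (0 - 3)*(L + 6) = -3*(6 + L) = -18 - 3*L)
-14*y(-5) = -14*(-18 - 3*(-5)) = -14*(-18 + 15) = -14*(-3) = 42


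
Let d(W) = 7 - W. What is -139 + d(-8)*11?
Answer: 26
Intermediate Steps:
-139 + d(-8)*11 = -139 + (7 - 1*(-8))*11 = -139 + (7 + 8)*11 = -139 + 15*11 = -139 + 165 = 26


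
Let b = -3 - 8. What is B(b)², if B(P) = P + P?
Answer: 484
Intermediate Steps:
b = -11
B(P) = 2*P
B(b)² = (2*(-11))² = (-22)² = 484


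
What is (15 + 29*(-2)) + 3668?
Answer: 3625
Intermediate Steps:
(15 + 29*(-2)) + 3668 = (15 - 58) + 3668 = -43 + 3668 = 3625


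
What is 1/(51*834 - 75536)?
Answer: -1/33002 ≈ -3.0301e-5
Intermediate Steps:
1/(51*834 - 75536) = 1/(42534 - 75536) = 1/(-33002) = -1/33002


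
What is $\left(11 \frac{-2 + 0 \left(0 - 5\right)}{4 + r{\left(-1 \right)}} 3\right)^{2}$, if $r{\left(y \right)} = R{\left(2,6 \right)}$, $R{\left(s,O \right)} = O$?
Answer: $\frac{1089}{25} \approx 43.56$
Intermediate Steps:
$r{\left(y \right)} = 6$
$\left(11 \frac{-2 + 0 \left(0 - 5\right)}{4 + r{\left(-1 \right)}} 3\right)^{2} = \left(11 \frac{-2 + 0 \left(0 - 5\right)}{4 + 6} \cdot 3\right)^{2} = \left(11 \frac{-2 + 0 \left(-5\right)}{10} \cdot 3\right)^{2} = \left(11 \left(-2 + 0\right) \frac{1}{10} \cdot 3\right)^{2} = \left(11 \left(\left(-2\right) \frac{1}{10}\right) 3\right)^{2} = \left(11 \left(- \frac{1}{5}\right) 3\right)^{2} = \left(\left(- \frac{11}{5}\right) 3\right)^{2} = \left(- \frac{33}{5}\right)^{2} = \frac{1089}{25}$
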